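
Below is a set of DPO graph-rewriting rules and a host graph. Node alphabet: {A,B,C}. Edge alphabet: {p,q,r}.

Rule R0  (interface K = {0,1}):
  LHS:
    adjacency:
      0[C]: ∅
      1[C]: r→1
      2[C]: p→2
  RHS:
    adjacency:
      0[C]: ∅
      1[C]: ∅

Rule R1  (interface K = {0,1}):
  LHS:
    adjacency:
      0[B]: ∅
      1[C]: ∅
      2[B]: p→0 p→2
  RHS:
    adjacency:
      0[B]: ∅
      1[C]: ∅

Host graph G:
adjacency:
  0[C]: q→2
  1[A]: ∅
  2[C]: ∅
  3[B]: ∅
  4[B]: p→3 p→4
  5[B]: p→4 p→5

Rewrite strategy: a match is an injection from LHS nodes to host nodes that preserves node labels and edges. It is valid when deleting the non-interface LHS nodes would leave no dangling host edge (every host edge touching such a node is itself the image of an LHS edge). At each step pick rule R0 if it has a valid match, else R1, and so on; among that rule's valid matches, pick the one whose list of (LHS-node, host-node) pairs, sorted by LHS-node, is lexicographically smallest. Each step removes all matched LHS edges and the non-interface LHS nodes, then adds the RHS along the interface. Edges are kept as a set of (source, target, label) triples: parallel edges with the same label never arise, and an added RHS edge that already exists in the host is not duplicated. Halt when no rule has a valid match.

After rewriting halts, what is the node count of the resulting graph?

[0] host  ⇒  6 nodes, 5 edges  {0-q->2 4-p->3 4-p->4 5-p->4 5-p->5}
[1] R1 @ {0↦4, 1↦0, 2↦5}  ⇒  5 nodes, 3 edges  {0-q->2 4-p->3 4-p->4}
[2] R1 @ {0↦3, 1↦0, 2↦4}  ⇒  4 nodes, 1 edges  {0-q->2}
normal form: no rule applies after step 2
NF nodes: {0:C, 1:A, 2:C, 3:B}

Answer: 4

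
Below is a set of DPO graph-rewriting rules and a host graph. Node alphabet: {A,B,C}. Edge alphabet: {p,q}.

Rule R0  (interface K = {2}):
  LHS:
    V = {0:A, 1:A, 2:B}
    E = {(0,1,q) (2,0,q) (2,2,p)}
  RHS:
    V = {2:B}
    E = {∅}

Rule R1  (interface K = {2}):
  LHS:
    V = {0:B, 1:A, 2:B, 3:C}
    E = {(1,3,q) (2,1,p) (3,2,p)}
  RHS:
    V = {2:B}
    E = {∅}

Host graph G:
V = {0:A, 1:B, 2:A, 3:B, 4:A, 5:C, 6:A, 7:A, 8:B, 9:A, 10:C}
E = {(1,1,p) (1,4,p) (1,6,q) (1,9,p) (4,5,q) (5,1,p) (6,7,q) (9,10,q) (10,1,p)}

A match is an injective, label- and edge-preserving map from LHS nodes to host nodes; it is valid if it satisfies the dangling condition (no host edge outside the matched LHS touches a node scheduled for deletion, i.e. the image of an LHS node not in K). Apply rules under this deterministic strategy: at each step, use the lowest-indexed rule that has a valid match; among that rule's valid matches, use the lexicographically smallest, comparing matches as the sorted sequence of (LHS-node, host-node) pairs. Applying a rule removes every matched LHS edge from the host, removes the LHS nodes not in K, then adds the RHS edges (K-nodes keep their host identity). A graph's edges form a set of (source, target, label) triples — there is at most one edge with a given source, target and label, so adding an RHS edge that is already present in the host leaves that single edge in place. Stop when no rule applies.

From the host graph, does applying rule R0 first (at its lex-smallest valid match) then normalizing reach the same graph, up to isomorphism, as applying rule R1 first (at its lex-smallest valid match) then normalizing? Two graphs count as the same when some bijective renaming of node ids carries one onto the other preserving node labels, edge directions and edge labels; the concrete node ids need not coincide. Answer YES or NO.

Answer: YES

Steps:
branch R0-first: apply at {0↦6, 1↦7, 2↦1} → |E|=6, then 2 more step(s) → NF |V|=3 |E|=0 V={0:A, 1:B, 2:A} E=∅
branch R1-first: apply at {0↦3, 1↦4, 2↦1, 3↦5} → |E|=6, then 2 more step(s) → NF |V|=3 |E|=0 V={0:A, 1:B, 2:A} E=∅
graphs isomorphic (equal up to label-preserving node renaming)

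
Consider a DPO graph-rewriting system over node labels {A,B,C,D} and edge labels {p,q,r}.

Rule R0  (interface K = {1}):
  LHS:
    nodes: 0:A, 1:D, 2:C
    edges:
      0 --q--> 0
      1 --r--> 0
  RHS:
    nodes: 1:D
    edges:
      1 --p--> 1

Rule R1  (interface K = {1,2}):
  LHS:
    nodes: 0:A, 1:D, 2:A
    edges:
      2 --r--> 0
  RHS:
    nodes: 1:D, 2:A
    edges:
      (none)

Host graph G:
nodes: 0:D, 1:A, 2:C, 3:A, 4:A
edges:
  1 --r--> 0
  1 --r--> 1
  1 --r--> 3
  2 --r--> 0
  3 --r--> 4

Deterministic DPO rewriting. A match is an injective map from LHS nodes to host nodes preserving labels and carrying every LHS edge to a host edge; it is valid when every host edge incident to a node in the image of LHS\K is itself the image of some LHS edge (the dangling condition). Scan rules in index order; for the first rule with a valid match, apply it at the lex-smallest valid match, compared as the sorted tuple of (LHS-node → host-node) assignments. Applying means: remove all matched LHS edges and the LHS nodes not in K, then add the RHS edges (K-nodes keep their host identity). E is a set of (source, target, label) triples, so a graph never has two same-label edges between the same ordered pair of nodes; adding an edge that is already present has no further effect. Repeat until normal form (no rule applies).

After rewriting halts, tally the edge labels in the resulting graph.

Answer: r:3

Derivation:
initial: |V|=5 |E|=5  E = 1-r->0 1-r->1 1-r->3 2-r->0 3-r->4
step 1: apply R1 at {0↦4, 1↦0, 2↦3}  → |V|=4 |E|=4  E = 1-r->0 1-r->1 1-r->3 2-r->0
step 2: apply R1 at {0↦3, 1↦0, 2↦1}  → |V|=3 |E|=3  E = 1-r->0 1-r->1 2-r->0
halt: no rule applies after step 2
NF edges: [(1, 0, 'r'), (1, 1, 'r'), (2, 0, 'r')]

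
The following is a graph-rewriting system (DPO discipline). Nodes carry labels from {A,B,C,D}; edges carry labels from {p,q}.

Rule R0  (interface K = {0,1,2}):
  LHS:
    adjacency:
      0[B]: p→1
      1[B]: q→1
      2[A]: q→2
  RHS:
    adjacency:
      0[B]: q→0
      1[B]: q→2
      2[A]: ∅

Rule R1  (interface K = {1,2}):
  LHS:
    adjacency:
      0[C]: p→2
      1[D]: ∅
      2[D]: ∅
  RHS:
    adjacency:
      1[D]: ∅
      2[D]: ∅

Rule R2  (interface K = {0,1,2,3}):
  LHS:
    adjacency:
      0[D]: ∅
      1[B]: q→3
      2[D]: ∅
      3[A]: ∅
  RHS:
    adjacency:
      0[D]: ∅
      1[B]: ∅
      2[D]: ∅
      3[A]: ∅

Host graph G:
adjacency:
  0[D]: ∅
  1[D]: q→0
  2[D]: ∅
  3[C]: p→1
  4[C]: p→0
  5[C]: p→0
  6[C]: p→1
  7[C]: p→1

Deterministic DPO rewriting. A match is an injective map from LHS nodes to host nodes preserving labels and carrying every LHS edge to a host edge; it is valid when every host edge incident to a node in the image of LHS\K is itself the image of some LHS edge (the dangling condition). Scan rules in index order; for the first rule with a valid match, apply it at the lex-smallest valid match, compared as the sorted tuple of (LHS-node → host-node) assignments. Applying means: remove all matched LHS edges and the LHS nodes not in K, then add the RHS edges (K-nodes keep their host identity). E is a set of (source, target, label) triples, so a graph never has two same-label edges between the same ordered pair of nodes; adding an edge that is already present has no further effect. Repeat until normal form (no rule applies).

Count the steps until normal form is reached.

initial: |V|=8 |E|=6  E = 1-q->0 3-p->1 4-p->0 5-p->0 6-p->1 7-p->1
step 1: apply R1 at {0↦3, 1↦0, 2↦1}  → |V|=7 |E|=5  E = 1-q->0 4-p->0 5-p->0 6-p->1 7-p->1
step 2: apply R1 at {0↦4, 1↦1, 2↦0}  → |V|=6 |E|=4  E = 1-q->0 5-p->0 6-p->1 7-p->1
step 3: apply R1 at {0↦5, 1↦1, 2↦0}  → |V|=5 |E|=3  E = 1-q->0 6-p->1 7-p->1
step 4: apply R1 at {0↦6, 1↦0, 2↦1}  → |V|=4 |E|=2  E = 1-q->0 7-p->1
step 5: apply R1 at {0↦7, 1↦0, 2↦1}  → |V|=3 |E|=1  E = 1-q->0
final graph: no rule applies after step 5

Answer: 5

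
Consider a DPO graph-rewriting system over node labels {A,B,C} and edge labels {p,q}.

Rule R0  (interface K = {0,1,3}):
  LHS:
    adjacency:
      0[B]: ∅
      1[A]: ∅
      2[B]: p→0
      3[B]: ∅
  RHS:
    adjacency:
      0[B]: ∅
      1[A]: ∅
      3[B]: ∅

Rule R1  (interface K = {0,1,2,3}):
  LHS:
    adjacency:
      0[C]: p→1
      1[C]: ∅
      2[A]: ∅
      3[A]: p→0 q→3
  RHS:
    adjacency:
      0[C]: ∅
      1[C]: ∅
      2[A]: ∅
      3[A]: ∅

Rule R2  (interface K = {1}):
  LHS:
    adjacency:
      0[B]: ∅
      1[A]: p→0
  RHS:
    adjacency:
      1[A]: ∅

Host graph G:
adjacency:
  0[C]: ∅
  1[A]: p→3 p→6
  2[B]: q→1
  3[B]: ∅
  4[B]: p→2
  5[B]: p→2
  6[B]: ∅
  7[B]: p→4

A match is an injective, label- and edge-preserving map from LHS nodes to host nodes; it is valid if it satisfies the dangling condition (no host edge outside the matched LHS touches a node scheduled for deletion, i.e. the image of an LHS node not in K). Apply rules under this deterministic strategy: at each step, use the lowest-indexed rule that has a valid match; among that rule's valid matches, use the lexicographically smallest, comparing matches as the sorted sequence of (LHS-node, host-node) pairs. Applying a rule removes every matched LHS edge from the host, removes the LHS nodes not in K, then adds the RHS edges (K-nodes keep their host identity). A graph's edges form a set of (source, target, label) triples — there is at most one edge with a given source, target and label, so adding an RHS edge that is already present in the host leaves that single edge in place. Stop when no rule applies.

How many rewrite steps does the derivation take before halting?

Answer: 5

Steps:
start.  V:8 E:6  edges: 1-p->3 1-p->6 2-q->1 4-p->2 5-p->2 7-p->4
1. fire R0 via {0↦2, 1↦1, 2↦5, 3↦3}  →  V:7 E:5  edges: 1-p->3 1-p->6 2-q->1 4-p->2 7-p->4
2. fire R0 via {0↦4, 1↦1, 2↦7, 3↦2}  →  V:6 E:4  edges: 1-p->3 1-p->6 2-q->1 4-p->2
3. fire R0 via {0↦2, 1↦1, 2↦4, 3↦3}  →  V:5 E:3  edges: 1-p->3 1-p->6 2-q->1
4. fire R2 via {0↦3, 1↦1}  →  V:4 E:2  edges: 1-p->6 2-q->1
5. fire R2 via {0↦6, 1↦1}  →  V:3 E:1  edges: 2-q->1
normal form: no rule applies after step 5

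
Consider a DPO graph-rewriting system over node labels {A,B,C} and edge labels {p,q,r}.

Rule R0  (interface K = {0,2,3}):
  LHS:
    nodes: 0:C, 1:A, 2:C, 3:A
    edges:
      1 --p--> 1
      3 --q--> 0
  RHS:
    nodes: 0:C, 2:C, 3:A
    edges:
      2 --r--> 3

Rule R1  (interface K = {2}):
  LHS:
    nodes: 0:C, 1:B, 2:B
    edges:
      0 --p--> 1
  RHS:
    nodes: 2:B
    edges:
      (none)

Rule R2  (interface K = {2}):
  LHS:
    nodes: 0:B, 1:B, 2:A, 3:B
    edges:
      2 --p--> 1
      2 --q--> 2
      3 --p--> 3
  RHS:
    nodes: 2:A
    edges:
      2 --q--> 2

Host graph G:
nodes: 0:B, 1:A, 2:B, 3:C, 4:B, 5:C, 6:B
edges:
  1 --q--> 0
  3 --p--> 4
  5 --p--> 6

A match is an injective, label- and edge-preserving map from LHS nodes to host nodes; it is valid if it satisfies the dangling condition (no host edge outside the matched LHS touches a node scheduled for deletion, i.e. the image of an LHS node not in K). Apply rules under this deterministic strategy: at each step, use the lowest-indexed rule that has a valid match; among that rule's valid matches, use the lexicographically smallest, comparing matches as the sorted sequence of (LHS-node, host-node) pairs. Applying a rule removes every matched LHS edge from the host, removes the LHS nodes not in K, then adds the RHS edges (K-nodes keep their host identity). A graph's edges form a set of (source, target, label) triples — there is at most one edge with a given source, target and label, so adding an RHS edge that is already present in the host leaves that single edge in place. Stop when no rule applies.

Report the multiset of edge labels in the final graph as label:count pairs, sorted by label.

Answer: q:1

Rewrite trace:
[0] host  ⇒  7 nodes, 3 edges  {1-q->0 3-p->4 5-p->6}
[1] R1 @ {0↦3, 1↦4, 2↦0}  ⇒  5 nodes, 2 edges  {1-q->0 5-p->6}
[2] R1 @ {0↦5, 1↦6, 2↦0}  ⇒  3 nodes, 1 edges  {1-q->0}
normal form: no rule applies after step 2
NF edges: [(1, 0, 'q')]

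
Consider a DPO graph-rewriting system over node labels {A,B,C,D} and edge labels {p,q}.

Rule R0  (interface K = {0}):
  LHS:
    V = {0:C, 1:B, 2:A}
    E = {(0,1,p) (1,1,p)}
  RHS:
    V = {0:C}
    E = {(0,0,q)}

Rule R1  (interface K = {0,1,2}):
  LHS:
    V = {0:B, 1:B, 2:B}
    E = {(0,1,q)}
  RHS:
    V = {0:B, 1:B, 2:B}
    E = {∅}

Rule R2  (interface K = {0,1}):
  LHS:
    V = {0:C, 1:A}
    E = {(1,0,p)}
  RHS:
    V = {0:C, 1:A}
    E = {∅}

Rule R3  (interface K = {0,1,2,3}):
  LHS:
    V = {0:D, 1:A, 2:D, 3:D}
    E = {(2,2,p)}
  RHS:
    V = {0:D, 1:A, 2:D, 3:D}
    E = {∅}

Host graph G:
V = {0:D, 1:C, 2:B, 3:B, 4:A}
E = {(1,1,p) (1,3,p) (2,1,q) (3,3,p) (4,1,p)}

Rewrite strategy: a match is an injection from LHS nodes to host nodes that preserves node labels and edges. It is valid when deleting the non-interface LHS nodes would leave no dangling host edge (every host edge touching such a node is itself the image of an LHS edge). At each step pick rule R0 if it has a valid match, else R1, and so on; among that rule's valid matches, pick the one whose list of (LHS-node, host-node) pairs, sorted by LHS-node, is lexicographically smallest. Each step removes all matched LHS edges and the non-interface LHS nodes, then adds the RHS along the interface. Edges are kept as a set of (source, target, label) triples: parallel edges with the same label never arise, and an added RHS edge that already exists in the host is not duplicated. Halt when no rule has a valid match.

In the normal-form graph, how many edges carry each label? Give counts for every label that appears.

Answer: p:1 q:2

Derivation:
start.  V:5 E:5  edges: 1-p->1 1-p->3 2-q->1 3-p->3 4-p->1
1. fire R2 via {0↦1, 1↦4}  →  V:5 E:4  edges: 1-p->1 1-p->3 2-q->1 3-p->3
2. fire R0 via {0↦1, 1↦3, 2↦4}  →  V:3 E:3  edges: 1-p->1 1-q->1 2-q->1
normal form: no rule applies after step 2
NF edges: [(1, 1, 'p'), (1, 1, 'q'), (2, 1, 'q')]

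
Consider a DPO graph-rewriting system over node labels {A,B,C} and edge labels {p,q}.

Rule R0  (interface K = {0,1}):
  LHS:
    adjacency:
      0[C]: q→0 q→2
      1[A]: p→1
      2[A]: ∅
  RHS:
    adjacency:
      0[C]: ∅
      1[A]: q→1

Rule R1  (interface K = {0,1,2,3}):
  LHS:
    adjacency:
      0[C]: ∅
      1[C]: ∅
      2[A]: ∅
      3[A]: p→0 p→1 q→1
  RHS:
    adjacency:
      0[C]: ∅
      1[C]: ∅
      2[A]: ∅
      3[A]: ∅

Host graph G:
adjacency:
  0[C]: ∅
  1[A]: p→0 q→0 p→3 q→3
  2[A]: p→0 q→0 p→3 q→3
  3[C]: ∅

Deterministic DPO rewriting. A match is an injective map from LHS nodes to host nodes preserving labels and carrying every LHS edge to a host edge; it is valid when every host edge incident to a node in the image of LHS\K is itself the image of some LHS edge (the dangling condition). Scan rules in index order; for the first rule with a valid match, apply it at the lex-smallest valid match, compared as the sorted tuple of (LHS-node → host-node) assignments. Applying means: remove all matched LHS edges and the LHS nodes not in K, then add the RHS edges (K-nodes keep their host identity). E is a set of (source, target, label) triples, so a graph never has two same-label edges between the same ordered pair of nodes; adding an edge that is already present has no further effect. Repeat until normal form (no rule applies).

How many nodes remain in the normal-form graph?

Answer: 4

Derivation:
initial: |V|=4 |E|=8  E = 1-p->0 1-q->0 1-p->3 1-q->3 2-p->0 2-q->0 2-p->3 2-q->3
step 1: apply R1 at {0↦0, 1↦3, 2↦1, 3↦2}  → |V|=4 |E|=5  E = 1-p->0 1-q->0 1-p->3 1-q->3 2-q->0
step 2: apply R1 at {0↦0, 1↦3, 2↦2, 3↦1}  → |V|=4 |E|=2  E = 1-q->0 2-q->0
halt: no rule applies after step 2
NF nodes: {0:C, 1:A, 2:A, 3:C}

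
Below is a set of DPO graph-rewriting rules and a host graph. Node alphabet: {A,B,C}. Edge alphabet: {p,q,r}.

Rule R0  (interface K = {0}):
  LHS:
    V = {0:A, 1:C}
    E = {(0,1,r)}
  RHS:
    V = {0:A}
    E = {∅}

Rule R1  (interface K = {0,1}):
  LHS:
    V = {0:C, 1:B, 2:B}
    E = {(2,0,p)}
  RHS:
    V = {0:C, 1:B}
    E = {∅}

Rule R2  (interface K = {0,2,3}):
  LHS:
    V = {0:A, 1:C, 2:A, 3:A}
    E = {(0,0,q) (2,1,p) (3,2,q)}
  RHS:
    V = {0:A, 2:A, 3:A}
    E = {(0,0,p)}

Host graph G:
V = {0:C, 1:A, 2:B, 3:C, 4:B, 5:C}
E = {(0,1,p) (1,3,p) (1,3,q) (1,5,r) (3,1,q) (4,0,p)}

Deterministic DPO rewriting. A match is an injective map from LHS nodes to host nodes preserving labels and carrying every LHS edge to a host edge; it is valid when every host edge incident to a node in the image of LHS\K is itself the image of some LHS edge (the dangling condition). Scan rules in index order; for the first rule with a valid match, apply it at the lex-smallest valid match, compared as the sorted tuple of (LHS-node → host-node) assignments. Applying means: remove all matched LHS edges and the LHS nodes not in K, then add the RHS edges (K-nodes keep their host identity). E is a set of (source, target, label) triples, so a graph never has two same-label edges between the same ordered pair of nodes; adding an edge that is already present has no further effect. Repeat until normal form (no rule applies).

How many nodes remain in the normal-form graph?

start.  V:6 E:6  edges: 0-p->1 1-p->3 1-q->3 1-r->5 3-q->1 4-p->0
1. fire R0 via {0↦1, 1↦5}  →  V:5 E:5  edges: 0-p->1 1-p->3 1-q->3 3-q->1 4-p->0
2. fire R1 via {0↦0, 1↦2, 2↦4}  →  V:4 E:4  edges: 0-p->1 1-p->3 1-q->3 3-q->1
normal form: no rule applies after step 2
NF nodes: {0:C, 1:A, 2:B, 3:C}

Answer: 4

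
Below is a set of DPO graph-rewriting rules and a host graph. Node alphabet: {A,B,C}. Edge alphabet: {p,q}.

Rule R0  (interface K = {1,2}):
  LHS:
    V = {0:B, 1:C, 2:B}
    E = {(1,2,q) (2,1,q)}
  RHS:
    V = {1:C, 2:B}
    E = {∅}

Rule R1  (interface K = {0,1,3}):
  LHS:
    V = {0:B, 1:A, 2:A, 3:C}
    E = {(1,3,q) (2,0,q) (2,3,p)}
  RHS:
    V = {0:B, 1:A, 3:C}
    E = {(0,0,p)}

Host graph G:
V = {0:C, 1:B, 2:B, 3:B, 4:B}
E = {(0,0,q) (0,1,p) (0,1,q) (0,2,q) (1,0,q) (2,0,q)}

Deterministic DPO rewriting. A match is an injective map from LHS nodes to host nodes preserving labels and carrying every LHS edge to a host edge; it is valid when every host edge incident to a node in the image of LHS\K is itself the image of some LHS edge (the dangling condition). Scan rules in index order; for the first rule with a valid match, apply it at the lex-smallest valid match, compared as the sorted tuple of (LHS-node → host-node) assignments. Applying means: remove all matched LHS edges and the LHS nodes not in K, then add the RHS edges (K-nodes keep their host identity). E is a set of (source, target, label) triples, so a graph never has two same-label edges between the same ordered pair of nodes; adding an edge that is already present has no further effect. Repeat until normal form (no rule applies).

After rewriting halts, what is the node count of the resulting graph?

[0] host  ⇒  5 nodes, 6 edges  {0-q->0 0-p->1 0-q->1 0-q->2 1-q->0 2-q->0}
[1] R0 @ {0↦3, 1↦0, 2↦1}  ⇒  4 nodes, 4 edges  {0-q->0 0-p->1 0-q->2 2-q->0}
[2] R0 @ {0↦4, 1↦0, 2↦2}  ⇒  3 nodes, 2 edges  {0-q->0 0-p->1}
halt: no rule applies after step 2
NF nodes: {0:C, 1:B, 2:B}

Answer: 3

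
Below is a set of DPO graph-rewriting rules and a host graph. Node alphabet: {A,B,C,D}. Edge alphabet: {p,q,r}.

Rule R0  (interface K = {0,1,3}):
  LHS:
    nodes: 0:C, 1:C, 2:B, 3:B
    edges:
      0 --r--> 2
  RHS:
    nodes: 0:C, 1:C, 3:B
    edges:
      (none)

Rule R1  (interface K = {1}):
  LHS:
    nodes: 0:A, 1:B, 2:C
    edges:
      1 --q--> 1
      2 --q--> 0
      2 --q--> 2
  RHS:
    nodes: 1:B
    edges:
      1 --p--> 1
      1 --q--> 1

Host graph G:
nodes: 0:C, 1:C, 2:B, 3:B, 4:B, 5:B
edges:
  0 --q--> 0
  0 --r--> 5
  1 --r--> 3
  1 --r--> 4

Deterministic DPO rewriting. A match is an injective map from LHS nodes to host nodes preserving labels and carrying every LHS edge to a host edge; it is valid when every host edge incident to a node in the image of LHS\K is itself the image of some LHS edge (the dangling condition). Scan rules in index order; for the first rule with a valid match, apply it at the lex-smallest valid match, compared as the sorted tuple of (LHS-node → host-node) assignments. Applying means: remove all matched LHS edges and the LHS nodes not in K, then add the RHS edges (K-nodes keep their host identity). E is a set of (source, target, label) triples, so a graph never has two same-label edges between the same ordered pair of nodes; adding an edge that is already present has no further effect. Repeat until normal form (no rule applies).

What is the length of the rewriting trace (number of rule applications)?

Answer: 3

Rewrite trace:
[0] host  ⇒  6 nodes, 4 edges  {0-q->0 0-r->5 1-r->3 1-r->4}
[1] R0 @ {0↦0, 1↦1, 2↦5, 3↦2}  ⇒  5 nodes, 3 edges  {0-q->0 1-r->3 1-r->4}
[2] R0 @ {0↦1, 1↦0, 2↦3, 3↦2}  ⇒  4 nodes, 2 edges  {0-q->0 1-r->4}
[3] R0 @ {0↦1, 1↦0, 2↦4, 3↦2}  ⇒  3 nodes, 1 edges  {0-q->0}
halt: no rule applies after step 3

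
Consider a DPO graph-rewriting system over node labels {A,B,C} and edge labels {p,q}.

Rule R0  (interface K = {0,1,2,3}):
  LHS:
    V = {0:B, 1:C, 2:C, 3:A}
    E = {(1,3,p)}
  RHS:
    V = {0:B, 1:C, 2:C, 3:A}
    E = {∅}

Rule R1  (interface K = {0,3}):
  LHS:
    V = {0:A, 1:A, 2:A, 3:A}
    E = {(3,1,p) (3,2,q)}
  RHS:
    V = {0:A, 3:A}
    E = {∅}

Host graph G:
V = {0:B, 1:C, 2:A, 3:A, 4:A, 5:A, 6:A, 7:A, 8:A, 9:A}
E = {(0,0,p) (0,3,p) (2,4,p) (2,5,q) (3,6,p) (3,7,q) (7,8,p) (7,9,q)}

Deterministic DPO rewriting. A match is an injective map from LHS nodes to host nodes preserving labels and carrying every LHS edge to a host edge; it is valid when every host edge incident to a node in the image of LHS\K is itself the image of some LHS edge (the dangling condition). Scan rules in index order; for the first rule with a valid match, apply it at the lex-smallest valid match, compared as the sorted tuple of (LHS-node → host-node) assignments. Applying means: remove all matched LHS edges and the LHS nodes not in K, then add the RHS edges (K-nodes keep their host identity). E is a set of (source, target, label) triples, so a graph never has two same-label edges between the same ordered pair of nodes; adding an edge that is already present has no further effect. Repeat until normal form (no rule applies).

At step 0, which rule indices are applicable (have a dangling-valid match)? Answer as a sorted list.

R0: no valid match — LHS pattern not found
R1: 10 valid matches — {0↦2, 1↦8, 2↦9, 3↦7}, {0↦3, 1↦4, 2↦5, 3↦2}, {0↦3, 1↦8, 2↦9, 3↦7} (+7 more)

Answer: [R1]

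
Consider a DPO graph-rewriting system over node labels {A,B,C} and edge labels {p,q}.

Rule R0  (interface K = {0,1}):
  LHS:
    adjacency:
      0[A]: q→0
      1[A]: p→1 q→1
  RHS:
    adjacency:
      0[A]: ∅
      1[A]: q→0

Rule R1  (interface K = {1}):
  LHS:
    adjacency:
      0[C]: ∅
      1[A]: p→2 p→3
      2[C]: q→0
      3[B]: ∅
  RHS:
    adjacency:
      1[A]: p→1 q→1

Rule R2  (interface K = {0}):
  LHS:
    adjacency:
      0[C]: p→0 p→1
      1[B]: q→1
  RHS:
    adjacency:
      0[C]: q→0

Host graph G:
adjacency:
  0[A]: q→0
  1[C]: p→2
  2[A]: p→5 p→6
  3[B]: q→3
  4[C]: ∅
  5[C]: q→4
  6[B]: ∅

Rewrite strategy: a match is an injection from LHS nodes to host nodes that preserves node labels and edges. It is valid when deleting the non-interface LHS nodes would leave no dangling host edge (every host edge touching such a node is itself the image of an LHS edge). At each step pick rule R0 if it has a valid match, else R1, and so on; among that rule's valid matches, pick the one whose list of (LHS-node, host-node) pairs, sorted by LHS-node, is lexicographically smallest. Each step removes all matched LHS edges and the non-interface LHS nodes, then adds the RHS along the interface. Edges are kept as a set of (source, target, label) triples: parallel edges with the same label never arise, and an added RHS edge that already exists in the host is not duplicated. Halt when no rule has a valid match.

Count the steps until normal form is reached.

Answer: 2

Rewrite trace:
start.  V:7 E:6  edges: 0-q->0 1-p->2 2-p->5 2-p->6 3-q->3 5-q->4
1. fire R1 via {0↦4, 1↦2, 2↦5, 3↦6}  →  V:4 E:5  edges: 0-q->0 1-p->2 2-p->2 2-q->2 3-q->3
2. fire R0 via {0↦0, 1↦2}  →  V:4 E:3  edges: 1-p->2 2-q->0 3-q->3
normal form: no rule applies after step 2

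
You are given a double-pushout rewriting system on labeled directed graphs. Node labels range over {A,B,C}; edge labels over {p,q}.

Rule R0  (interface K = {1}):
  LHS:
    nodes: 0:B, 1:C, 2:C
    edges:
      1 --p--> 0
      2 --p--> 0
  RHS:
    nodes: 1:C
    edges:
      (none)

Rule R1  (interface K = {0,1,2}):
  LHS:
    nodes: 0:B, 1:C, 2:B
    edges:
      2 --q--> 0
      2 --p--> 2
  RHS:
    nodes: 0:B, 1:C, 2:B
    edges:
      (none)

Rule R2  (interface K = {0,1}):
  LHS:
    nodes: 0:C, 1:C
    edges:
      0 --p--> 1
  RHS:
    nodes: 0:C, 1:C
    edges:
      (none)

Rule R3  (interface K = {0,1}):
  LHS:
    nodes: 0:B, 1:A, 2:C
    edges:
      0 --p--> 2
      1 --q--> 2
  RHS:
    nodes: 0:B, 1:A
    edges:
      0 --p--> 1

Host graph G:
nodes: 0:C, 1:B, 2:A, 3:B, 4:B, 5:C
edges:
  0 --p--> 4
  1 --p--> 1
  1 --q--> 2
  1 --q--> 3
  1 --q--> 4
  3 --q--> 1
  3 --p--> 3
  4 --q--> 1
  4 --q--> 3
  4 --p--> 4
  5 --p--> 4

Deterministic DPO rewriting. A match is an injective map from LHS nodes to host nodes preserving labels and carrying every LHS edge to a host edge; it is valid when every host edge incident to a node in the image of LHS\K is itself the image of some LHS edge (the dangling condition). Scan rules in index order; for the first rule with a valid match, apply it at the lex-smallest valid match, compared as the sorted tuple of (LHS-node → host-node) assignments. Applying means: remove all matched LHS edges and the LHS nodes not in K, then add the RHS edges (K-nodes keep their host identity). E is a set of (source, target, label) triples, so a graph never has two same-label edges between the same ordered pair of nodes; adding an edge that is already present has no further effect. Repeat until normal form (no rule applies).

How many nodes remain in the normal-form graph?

start.  V:6 E:11  edges: 0-p->4 1-p->1 1-q->2 1-q->3 1-q->4 3-q->1 3-p->3 4-q->1 4-q->3 4-p->4 5-p->4
1. fire R1 via {0↦1, 1↦0, 2↦3}  →  V:6 E:9  edges: 0-p->4 1-p->1 1-q->2 1-q->3 1-q->4 4-q->1 4-q->3 4-p->4 5-p->4
2. fire R1 via {0↦1, 1↦0, 2↦4}  →  V:6 E:7  edges: 0-p->4 1-p->1 1-q->2 1-q->3 1-q->4 4-q->3 5-p->4
3. fire R1 via {0↦3, 1↦0, 2↦1}  →  V:6 E:5  edges: 0-p->4 1-q->2 1-q->4 4-q->3 5-p->4
halt: no rule applies after step 3
NF nodes: {0:C, 1:B, 2:A, 3:B, 4:B, 5:C}

Answer: 6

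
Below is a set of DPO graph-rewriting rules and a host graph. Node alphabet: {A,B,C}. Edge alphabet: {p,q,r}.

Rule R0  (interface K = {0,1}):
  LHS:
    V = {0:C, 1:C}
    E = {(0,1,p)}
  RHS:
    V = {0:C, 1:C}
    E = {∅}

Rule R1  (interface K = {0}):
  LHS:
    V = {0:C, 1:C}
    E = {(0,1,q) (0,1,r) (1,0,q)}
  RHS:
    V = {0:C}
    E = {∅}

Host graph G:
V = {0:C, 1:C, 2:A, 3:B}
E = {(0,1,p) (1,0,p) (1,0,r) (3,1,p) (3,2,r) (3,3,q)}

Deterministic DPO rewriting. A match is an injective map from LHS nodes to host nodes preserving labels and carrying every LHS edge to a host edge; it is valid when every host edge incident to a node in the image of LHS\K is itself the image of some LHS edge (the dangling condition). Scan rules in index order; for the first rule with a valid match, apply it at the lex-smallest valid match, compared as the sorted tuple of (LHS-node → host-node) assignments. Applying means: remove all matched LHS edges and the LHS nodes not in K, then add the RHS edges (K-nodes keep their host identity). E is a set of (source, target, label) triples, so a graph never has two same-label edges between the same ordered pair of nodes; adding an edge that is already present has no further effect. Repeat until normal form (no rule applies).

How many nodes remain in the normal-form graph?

initial: |V|=4 |E|=6  E = 0-p->1 1-p->0 1-r->0 3-p->1 3-r->2 3-q->3
step 1: apply R0 at {0↦0, 1↦1}  → |V|=4 |E|=5  E = 1-p->0 1-r->0 3-p->1 3-r->2 3-q->3
step 2: apply R0 at {0↦1, 1↦0}  → |V|=4 |E|=4  E = 1-r->0 3-p->1 3-r->2 3-q->3
normal form: no rule applies after step 2
NF nodes: {0:C, 1:C, 2:A, 3:B}

Answer: 4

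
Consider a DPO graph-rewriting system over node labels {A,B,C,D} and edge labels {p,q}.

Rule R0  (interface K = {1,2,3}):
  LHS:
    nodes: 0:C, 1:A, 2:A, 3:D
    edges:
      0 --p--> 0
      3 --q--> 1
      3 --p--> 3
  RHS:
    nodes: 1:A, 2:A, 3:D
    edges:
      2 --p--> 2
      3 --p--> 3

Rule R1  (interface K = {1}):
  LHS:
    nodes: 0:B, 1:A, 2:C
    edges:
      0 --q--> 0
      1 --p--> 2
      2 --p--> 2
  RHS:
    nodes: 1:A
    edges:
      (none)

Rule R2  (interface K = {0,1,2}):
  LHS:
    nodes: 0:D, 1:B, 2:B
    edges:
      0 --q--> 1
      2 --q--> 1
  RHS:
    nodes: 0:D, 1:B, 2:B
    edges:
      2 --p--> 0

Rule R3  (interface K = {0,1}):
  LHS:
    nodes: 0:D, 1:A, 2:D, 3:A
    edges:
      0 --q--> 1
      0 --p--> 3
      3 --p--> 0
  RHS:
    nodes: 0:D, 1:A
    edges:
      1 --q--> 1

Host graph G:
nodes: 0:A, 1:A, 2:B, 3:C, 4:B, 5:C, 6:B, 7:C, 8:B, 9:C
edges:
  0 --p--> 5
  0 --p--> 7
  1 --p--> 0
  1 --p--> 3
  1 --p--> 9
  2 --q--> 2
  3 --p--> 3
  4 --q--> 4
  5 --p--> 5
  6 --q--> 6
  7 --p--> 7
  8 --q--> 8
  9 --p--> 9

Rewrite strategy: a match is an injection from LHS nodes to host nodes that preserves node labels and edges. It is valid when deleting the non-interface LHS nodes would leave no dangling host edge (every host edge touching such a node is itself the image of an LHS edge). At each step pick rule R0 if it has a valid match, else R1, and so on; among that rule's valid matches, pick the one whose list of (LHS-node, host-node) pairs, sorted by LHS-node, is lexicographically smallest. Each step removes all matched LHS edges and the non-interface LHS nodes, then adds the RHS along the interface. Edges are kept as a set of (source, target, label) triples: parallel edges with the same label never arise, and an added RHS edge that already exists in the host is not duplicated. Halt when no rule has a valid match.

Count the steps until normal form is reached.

Answer: 4

Rewrite trace:
[0] host  ⇒  10 nodes, 13 edges  {0-p->5 0-p->7 1-p->0 1-p->3 1-p->9 2-q->2 3-p->3 4-q->4 5-p->5 6-q->6 7-p->7 8-q->8 9-p->9}
[1] R1 @ {0↦2, 1↦0, 2↦5}  ⇒  8 nodes, 10 edges  {0-p->7 1-p->0 1-p->3 1-p->9 3-p->3 4-q->4 6-q->6 7-p->7 8-q->8 9-p->9}
[2] R1 @ {0↦4, 1↦0, 2↦7}  ⇒  6 nodes, 7 edges  {1-p->0 1-p->3 1-p->9 3-p->3 6-q->6 8-q->8 9-p->9}
[3] R1 @ {0↦6, 1↦1, 2↦3}  ⇒  4 nodes, 4 edges  {1-p->0 1-p->9 8-q->8 9-p->9}
[4] R1 @ {0↦8, 1↦1, 2↦9}  ⇒  2 nodes, 1 edges  {1-p->0}
final graph: no rule applies after step 4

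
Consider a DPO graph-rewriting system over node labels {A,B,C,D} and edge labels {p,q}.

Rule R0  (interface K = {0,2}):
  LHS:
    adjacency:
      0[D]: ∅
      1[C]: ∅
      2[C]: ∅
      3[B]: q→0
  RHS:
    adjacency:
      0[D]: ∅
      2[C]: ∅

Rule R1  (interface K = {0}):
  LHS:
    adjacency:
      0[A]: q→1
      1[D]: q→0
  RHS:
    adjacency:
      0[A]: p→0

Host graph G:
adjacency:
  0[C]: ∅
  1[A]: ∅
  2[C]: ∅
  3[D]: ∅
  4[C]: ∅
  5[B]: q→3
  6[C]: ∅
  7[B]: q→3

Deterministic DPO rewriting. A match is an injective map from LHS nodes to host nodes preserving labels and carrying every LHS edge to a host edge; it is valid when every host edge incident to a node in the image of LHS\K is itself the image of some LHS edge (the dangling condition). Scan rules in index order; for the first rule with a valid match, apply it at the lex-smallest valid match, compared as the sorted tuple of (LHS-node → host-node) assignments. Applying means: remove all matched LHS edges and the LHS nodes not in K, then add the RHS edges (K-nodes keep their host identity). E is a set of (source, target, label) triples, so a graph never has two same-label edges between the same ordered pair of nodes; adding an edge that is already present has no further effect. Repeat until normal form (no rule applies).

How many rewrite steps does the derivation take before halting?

Answer: 2

Rewrite trace:
initial: |V|=8 |E|=2  E = 5-q->3 7-q->3
step 1: apply R0 at {0↦3, 1↦0, 2↦2, 3↦5}  → |V|=6 |E|=1  E = 7-q->3
step 2: apply R0 at {0↦3, 1↦2, 2↦4, 3↦7}  → |V|=4 |E|=0  E = ∅
normal form: no rule applies after step 2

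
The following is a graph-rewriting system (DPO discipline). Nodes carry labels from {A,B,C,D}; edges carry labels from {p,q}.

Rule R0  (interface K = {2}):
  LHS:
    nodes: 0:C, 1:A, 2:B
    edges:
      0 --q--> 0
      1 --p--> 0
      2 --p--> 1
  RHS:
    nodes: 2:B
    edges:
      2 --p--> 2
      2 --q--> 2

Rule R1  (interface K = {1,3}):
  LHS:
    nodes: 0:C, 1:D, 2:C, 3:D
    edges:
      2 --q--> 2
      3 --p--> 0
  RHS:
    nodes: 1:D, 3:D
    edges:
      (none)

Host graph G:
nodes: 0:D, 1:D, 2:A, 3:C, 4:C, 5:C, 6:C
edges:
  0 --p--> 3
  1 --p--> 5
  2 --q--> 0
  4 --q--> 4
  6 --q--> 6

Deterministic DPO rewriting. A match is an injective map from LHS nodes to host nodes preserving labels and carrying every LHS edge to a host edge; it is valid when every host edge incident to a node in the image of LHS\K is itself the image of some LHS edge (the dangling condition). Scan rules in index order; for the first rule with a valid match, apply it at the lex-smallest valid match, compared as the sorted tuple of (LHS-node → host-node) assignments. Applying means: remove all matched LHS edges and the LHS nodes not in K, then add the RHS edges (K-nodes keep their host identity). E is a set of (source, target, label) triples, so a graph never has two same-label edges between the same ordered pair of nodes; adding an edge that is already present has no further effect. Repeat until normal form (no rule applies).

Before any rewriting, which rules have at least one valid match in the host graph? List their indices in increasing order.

Answer: [R1]

Steps:
R0: no valid match — LHS pattern not found
R1: 4 valid matches — {0↦3, 1↦1, 2↦4, 3↦0}, {0↦3, 1↦1, 2↦6, 3↦0}, {0↦5, 1↦0, 2↦4, 3↦1} (+1 more)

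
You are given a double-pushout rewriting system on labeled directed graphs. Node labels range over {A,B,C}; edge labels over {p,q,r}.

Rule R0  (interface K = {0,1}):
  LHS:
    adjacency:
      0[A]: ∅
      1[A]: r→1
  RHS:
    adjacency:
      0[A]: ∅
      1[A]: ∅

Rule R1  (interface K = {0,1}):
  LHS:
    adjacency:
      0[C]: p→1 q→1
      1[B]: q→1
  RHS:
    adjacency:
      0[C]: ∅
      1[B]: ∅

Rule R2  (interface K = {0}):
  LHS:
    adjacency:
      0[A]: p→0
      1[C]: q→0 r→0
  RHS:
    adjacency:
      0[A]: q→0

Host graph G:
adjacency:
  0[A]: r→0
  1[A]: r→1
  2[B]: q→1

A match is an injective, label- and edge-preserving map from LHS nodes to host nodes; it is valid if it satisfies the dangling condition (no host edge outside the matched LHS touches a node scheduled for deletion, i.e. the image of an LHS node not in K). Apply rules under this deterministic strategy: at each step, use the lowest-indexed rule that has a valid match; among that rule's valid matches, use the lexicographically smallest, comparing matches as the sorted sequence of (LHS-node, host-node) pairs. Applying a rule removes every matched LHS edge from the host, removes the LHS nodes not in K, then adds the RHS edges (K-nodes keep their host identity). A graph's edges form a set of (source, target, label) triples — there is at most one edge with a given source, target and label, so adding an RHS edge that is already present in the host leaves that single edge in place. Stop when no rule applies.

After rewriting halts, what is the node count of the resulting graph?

start.  V:3 E:3  edges: 0-r->0 1-r->1 2-q->1
1. fire R0 via {0↦0, 1↦1}  →  V:3 E:2  edges: 0-r->0 2-q->1
2. fire R0 via {0↦1, 1↦0}  →  V:3 E:1  edges: 2-q->1
halt: no rule applies after step 2
NF nodes: {0:A, 1:A, 2:B}

Answer: 3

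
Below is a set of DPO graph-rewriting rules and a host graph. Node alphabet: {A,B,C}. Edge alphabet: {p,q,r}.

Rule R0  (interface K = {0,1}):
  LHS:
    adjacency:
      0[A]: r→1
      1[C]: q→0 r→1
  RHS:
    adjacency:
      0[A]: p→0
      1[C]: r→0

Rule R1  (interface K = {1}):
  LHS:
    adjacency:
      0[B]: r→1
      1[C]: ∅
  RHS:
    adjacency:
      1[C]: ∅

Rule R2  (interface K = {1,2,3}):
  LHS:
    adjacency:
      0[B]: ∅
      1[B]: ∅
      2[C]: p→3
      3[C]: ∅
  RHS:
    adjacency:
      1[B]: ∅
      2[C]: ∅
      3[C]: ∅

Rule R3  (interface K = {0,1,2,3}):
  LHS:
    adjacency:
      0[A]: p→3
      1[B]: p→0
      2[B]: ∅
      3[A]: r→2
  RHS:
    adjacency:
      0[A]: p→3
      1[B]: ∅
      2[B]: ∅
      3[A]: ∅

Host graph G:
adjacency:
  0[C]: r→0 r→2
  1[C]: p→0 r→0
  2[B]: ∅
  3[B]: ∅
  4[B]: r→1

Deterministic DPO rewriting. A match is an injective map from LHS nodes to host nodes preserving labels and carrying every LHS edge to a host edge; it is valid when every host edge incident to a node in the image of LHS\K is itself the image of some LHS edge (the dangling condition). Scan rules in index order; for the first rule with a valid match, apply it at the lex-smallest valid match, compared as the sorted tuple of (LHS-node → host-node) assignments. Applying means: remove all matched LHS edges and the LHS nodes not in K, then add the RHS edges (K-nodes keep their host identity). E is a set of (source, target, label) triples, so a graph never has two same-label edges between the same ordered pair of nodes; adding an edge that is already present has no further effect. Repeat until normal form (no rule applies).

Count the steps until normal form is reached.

Answer: 2

Derivation:
start.  V:5 E:5  edges: 0-r->0 0-r->2 1-p->0 1-r->0 4-r->1
1. fire R1 via {0↦4, 1↦1}  →  V:4 E:4  edges: 0-r->0 0-r->2 1-p->0 1-r->0
2. fire R2 via {0↦3, 1↦2, 2↦1, 3↦0}  →  V:3 E:3  edges: 0-r->0 0-r->2 1-r->0
final graph: no rule applies after step 2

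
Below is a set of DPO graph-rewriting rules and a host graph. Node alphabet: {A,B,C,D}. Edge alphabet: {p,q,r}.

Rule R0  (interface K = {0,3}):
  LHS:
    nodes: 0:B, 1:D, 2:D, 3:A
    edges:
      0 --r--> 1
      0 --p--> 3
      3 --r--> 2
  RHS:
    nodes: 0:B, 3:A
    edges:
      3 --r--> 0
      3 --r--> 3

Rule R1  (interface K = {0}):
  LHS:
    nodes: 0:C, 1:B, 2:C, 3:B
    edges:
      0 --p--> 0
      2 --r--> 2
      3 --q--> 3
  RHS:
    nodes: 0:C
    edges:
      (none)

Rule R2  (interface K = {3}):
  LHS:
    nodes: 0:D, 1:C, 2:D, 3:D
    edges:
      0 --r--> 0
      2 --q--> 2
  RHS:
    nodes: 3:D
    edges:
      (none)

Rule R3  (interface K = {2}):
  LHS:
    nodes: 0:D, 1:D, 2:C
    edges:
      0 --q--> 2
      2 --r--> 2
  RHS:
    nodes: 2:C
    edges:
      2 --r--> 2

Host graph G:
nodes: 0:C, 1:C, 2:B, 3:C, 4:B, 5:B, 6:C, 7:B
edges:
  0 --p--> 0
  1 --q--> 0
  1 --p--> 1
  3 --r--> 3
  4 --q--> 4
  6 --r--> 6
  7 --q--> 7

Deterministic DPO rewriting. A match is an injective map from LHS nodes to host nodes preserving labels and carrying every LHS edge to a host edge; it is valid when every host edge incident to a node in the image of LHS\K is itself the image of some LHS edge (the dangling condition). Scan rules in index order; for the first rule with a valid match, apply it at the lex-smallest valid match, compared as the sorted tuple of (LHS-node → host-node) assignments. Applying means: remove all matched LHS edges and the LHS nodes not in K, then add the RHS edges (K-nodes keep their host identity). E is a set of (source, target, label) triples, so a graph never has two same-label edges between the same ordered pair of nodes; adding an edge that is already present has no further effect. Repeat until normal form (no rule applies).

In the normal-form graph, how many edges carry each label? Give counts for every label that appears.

Answer: q:1

Derivation:
start.  V:8 E:7  edges: 0-p->0 1-q->0 1-p->1 3-r->3 4-q->4 6-r->6 7-q->7
1. fire R1 via {0↦0, 1↦2, 2↦3, 3↦4}  →  V:5 E:4  edges: 1-q->0 1-p->1 6-r->6 7-q->7
2. fire R1 via {0↦1, 1↦5, 2↦6, 3↦7}  →  V:2 E:1  edges: 1-q->0
final graph: no rule applies after step 2
NF edges: [(1, 0, 'q')]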